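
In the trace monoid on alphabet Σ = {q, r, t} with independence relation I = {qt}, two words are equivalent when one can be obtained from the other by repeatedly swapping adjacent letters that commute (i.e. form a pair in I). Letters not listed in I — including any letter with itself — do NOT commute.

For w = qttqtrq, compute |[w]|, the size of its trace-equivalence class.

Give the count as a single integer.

10

piece 0:q — minimal
piece 1:t — minimal
piece 2:t rests on {1:t}
piece 3:q rests on {0:q}
piece 4:t rests on {2:t}
piece 5:r rests on {3:q, 4:t}
piece 6:q rests on {5:r}
minimal pieces: {0:q, 1:t}
ways to finish when only these pieces remain (= sum over removing one remaining piece with nothing left below it):
  1 left: {6}→1
  2 left: {5,6}→1
  3 left: {3,5,6}→1  {4,5,6}→1
  4 left: {0,3,5,6}→1  {2,4,5,6}→1  {3,4,5,6}→2
  5 left: {0,3,4,5,6}→3  {1,2,4,5,6}→1  {2,3,4,5,6}→3
  placing 0:q first → 4 extensions
  placing 1:t first → 6 extensions
total linear extensions = 10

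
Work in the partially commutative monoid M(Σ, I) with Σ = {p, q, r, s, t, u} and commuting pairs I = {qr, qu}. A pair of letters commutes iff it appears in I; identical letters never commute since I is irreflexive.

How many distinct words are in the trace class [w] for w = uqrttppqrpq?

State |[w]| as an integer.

6

drop 0:u onto floor
drop 1:q onto floor
drop 2:r onto {0:u}
drop 3:t onto {1:q, 2:r}
drop 4:t onto {3:t}
drop 5:p onto {4:t}
drop 6:p onto {5:p}
drop 7:q onto {6:p}
drop 8:r onto {6:p}
drop 9:p onto {7:q, 8:r}
drop 10:q onto {9:p}
ground layer = {0:u, 1:q}
drop-orders for the pieces not yet dropped (sum over which currently-grounded one goes next):
  1 to go: {10} 1
  2 to go: {9,10} 1
  3 to go: {7,9,10} 1  {8,9,10} 1
  4 to go: {7,8,9,10} 2
  5 to go: {6,7,8,9,10} 2
  6 to go: {5,6,7,8,9,10} 2
  7 to go: {4,5,6,7,8,9,10} 2
  8 to go: {3,4,5,6,7,8,9,10} 2
  9 to go: {1,3,4,5,6,7,8,9,10} 2  {2,3,4,5,6,7,8,9,10} 2
  if 0:u drops first: 4 orders
  if 1:q drops first: 2 orders
heap linearizations: 6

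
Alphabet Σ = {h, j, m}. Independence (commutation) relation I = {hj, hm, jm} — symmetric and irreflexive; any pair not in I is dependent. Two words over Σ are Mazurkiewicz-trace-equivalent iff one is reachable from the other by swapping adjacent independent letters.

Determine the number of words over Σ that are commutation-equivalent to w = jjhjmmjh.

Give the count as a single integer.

420

0(j) covers ∅
1(j) covers 0:j
2(h) covers ∅
3(j) covers 1:j
4(m) covers ∅
5(m) covers 4:m
6(j) covers 3:j
7(h) covers 2:h
floor of heap: 0:j, 2:h, 4:m
completions by unplaced set U, small U first (add the entries for U minus each lowest piece of U):
  |U|=1: {5}:1  {6}:1  {7}:1
  |U|=2: {2,7}:1  {3,6}:1  {4,5}:1  {5,6}:2  {5,7}:2  {6,7}:2
  |U|=3: {1,3,6}:1  {2,5,7}:3  {2,6,7}:3  {3,5,6}:3  {3,6,7}:3  {4,5,6}:3  {4,5,7}:3  {5,6,7}:6
  |U|=4: {0,1,3,6}:1  {1,3,5,6}:4  {1,3,6,7}:4  {2,3,6,7}:6  {2,4,5,7}:6  {2,5,6,7}:12  {3,4,5,6}:6  {3,5,6,7}:12  {4,5,6,7}:12
  |U|=5: {0,1,3,5,6}:5  {0,1,3,6,7}:5  {1,2,3,6,7}:10  {1,3,4,5,6}:10  {1,3,5,6,7}:20  {2,3,5,6,7}:30  {2,4,5,6,7}:30  {3,4,5,6,7}:30
  |U|=6: {0,1,2,3,6,7}:15  {0,1,3,4,5,6}:15  {0,1,3,5,6,7}:30  {1,2,3,5,6,7}:60  {1,3,4,5,6,7}:60  {2,3,4,5,6,7}:90
  start at 0(j): 210
  start at 2(h): 105
  start at 4(m): 105
sum over floor = 420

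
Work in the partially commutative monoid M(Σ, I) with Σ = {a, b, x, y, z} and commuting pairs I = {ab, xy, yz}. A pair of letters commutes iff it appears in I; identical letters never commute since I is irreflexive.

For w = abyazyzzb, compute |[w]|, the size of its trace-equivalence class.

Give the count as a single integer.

drop 0:a onto floor
drop 1:b onto floor
drop 2:y onto {0:a, 1:b}
drop 3:a onto {2:y}
drop 4:z onto {3:a}
drop 5:y onto {3:a}
drop 6:z onto {4:z}
drop 7:z onto {6:z}
drop 8:b onto {5:y, 7:z}
ground layer = {0:a, 1:b}
drop-orders for the pieces not yet dropped (sum over which currently-grounded one goes next):
  1 to go: {8} 1
  2 to go: {5,8} 1  {7,8} 1
  3 to go: {5,7,8} 2  {6,7,8} 1
  4 to go: {4,6,7,8} 1  {5,6,7,8} 3
  5 to go: {4,5,6,7,8} 4
  6 to go: {3,4,5,6,7,8} 4
  7 to go: {2,3,4,5,6,7,8} 4
  if 0:a drops first: 4 orders
  if 1:b drops first: 4 orders
heap linearizations: 8

8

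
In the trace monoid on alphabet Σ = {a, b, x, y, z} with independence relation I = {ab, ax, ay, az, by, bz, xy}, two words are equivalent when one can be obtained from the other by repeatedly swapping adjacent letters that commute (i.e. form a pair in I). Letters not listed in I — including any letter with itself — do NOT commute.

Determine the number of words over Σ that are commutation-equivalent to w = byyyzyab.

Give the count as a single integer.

#0=b has no predecessor
#1=y has no predecessor
#2=y depends on [1:y]
#3=y depends on [2:y]
#4=z depends on [3:y]
#5=y depends on [4:z]
#6=a has no predecessor
#7=b depends on [0:b]
sources: [0:b, 1:y, 6:a]
N(rest) = Σ N(rest − s) over sources s of rest; N(one piece) = 1:
  size 1 → [5]=1  [6]=1  [7]=1
  size 2 → [0,7]=1  [4,5]=1  [5,6]=2  [5,7]=2  [6,7]=2
  size 3 → [0,5,7]=3  [0,6,7]=3  [3,4,5]=1  [4,5,6]=3  [4,5,7]=3  [5,6,7]=6
  size 4 → [0,4,5,7]=6  [0,5,6,7]=12  [2,3,4,5]=1  [3,4,5,6]=4  [3,4,5,7]=4  [4,5,6,7]=12
  size 5 → [0,3,4,5,7]=10  [0,4,5,6,7]=30  [1,2,3,4,5]=1  [2,3,4,5,6]=5  [2,3,4,5,7]=5  [3,4,5,6,7]=20
  size 6 → [0,2,3,4,5,7]=15  [0,3,4,5,6,7]=60  [1,2,3,4,5,6]=6  [1,2,3,4,5,7]=6  [2,3,4,5,6,7]=30
  first=0(b) contributes 42
  first=1(y) contributes 105
  first=6(a) contributes 21
|[w]| = 168

168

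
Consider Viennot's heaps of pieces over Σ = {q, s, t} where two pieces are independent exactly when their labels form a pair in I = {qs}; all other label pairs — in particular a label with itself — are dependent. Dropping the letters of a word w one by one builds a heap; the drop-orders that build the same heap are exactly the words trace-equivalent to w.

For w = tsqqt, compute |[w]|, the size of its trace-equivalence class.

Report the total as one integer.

3

#0=t has no predecessor
#1=s depends on [0:t]
#2=q depends on [0:t]
#3=q depends on [2:q]
#4=t depends on [1:s, 3:q]
sources: [0:t]
N(rest) = Σ N(rest − s) over sources s of rest; N(one piece) = 1:
  size 1 → [4]=1
  size 2 → [1,4]=1  [3,4]=1
  size 3 → [1,3,4]=2  [2,3,4]=1
  first=0(t) contributes 3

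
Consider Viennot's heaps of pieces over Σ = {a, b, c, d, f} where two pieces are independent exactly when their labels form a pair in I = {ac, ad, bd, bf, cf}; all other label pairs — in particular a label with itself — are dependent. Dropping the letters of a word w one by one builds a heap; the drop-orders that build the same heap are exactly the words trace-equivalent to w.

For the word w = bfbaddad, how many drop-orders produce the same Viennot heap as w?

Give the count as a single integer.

65

drop 0:b onto floor
drop 1:f onto floor
drop 2:b onto {0:b}
drop 3:a onto {1:f, 2:b}
drop 4:d onto {1:f}
drop 5:d onto {4:d}
drop 6:a onto {3:a}
drop 7:d onto {5:d}
ground layer = {0:b, 1:f}
drop-orders for the pieces not yet dropped (sum over which currently-grounded one goes next):
  1 to go: {6} 1  {7} 1
  2 to go: {3,6} 1  {5,7} 1  {6,7} 2
  3 to go: {2,3,6} 1  {3,6,7} 3  {4,5,7} 1  {5,6,7} 3
  4 to go: {0,2,3,6} 1  {2,3,6,7} 4  {3,5,6,7} 6  {4,5,6,7} 4
  5 to go: {0,2,3,6,7} 5  {2,3,5,6,7} 10  {3,4,5,6,7} 10
  6 to go: {0,2,3,5,6,7} 15  {1,3,4,5,6,7} 10  {2,3,4,5,6,7} 20
  if 0:b drops first: 30 orders
  if 1:f drops first: 35 orders
heap linearizations: 65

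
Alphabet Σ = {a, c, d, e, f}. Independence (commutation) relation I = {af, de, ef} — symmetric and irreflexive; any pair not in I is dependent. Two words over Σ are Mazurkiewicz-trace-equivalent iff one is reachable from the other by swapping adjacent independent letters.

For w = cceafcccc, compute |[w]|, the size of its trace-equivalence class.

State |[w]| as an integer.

0(c) covers ∅
1(c) covers 0:c
2(e) covers 1:c
3(a) covers 2:e
4(f) covers 1:c
5(c) covers 3:a, 4:f
6(c) covers 5:c
7(c) covers 6:c
8(c) covers 7:c
floor of heap: 0:c
completions by unplaced set U, small U first (add the entries for U minus each lowest piece of U):
  |U|=1: {8}:1
  |U|=2: {7,8}:1
  |U|=3: {6,7,8}:1
  |U|=4: {5,6,7,8}:1
  |U|=5: {3,5,6,7,8}:1  {4,5,6,7,8}:1
  |U|=6: {2,3,5,6,7,8}:1  {3,4,5,6,7,8}:2
  |U|=7: {2,3,4,5,6,7,8}:3
  start at 0(c): 3

3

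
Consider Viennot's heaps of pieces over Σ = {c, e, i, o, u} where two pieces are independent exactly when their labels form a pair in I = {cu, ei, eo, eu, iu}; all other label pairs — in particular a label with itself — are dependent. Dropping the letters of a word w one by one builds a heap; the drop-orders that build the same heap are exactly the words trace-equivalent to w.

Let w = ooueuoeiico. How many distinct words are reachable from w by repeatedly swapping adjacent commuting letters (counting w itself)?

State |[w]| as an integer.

36

#0=o has no predecessor
#1=o depends on [0:o]
#2=u depends on [1:o]
#3=e has no predecessor
#4=u depends on [2:u]
#5=o depends on [4:u]
#6=e depends on [3:e]
#7=i depends on [5:o]
#8=i depends on [7:i]
#9=c depends on [6:e, 8:i]
#10=o depends on [9:c]
sources: [0:o, 3:e]
N(rest) = Σ N(rest − s) over sources s of rest; N(one piece) = 1:
  size 1 → [10]=1
  size 2 → [9,10]=1
  size 3 → [6,9,10]=1  [8,9,10]=1
  size 4 → [3,6,9,10]=1  [6,8,9,10]=2  [7,8,9,10]=1
  size 5 → [3,6,8,9,10]=3  [5,7,8,9,10]=1  [6,7,8,9,10]=3
  size 6 → [3,6,7,8,9,10]=6  [4,5,7,8,9,10]=1  [5,6,7,8,9,10]=4
  size 7 → [2,4,5,7,8,9,10]=1  [3,5,6,7,8,9,10]=10  [4,5,6,7,8,9,10]=5
  size 8 → [1,2,4,5,7,8,9,10]=1  [2,4,5,6,7,8,9,10]=6  [3,4,5,6,7,8,9,10]=15
  size 9 → [0,1,2,4,5,7,8,9,10]=1  [1,2,4,5,6,7,8,9,10]=7  [2,3,4,5,6,7,8,9,10]=21
  first=0(o) contributes 28
  first=3(e) contributes 8
|[w]| = 36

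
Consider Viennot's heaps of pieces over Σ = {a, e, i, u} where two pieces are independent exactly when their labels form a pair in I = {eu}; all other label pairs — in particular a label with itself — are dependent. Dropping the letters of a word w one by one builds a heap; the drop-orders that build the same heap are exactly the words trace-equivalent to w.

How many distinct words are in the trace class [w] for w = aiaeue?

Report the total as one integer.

3

0(a) covers ∅
1(i) covers 0:a
2(a) covers 1:i
3(e) covers 2:a
4(u) covers 2:a
5(e) covers 3:e
floor of heap: 0:a
completions by unplaced set U, small U first (add the entries for U minus each lowest piece of U):
  |U|=1: {4}:1  {5}:1
  |U|=2: {3,5}:1  {4,5}:2
  |U|=3: {3,4,5}:3
  |U|=4: {2,3,4,5}:3
  start at 0(a): 3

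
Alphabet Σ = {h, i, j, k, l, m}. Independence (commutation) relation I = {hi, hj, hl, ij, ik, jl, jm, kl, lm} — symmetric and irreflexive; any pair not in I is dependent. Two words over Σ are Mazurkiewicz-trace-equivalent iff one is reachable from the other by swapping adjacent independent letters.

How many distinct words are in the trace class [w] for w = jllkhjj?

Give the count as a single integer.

piece 0:j — minimal
piece 1:l — minimal
piece 2:l rests on {1:l}
piece 3:k rests on {0:j}
piece 4:h rests on {3:k}
piece 5:j rests on {3:k}
piece 6:j rests on {5:j}
minimal pieces: {0:j, 1:l}
ways to finish when only these pieces remain (= sum over removing one remaining piece with nothing left below it):
  1 left: {2}→1  {4}→1  {6}→1
  2 left: {1,2}→1  {2,4}→2  {2,6}→2  {4,6}→2  {5,6}→1
  3 left: {1,2,4}→3  {1,2,6}→3  {2,4,6}→6  {2,5,6}→3  {4,5,6}→3
  4 left: {1,2,4,6}→12  {1,2,5,6}→6  {2,4,5,6}→12  {3,4,5,6}→3
  5 left: {0,3,4,5,6}→3  {1,2,4,5,6}→30  {2,3,4,5,6}→15
  placing 0:j first → 45 extensions
  placing 1:l first → 18 extensions
total linear extensions = 63

63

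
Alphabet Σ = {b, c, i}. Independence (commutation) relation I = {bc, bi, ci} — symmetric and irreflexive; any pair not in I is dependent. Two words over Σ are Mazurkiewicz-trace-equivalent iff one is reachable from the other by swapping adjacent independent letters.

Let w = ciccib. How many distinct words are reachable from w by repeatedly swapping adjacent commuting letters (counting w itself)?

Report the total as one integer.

piece 0:c — minimal
piece 1:i — minimal
piece 2:c rests on {0:c}
piece 3:c rests on {2:c}
piece 4:i rests on {1:i}
piece 5:b — minimal
minimal pieces: {0:c, 1:i, 5:b}
ways to finish when only these pieces remain (= sum over removing one remaining piece with nothing left below it):
  1 left: {3}→1  {4}→1  {5}→1
  2 left: {1,4}→1  {2,3}→1  {3,4}→2  {3,5}→2  {4,5}→2
  3 left: {0,2,3}→1  {1,3,4}→3  {1,4,5}→3  {2,3,4}→3  {2,3,5}→3  {3,4,5}→6
  4 left: {0,2,3,4}→4  {0,2,3,5}→4  {1,2,3,4}→6  {1,3,4,5}→12  {2,3,4,5}→12
  placing 0:c first → 30 extensions
  placing 1:i first → 20 extensions
  placing 5:b first → 10 extensions
total linear extensions = 60

60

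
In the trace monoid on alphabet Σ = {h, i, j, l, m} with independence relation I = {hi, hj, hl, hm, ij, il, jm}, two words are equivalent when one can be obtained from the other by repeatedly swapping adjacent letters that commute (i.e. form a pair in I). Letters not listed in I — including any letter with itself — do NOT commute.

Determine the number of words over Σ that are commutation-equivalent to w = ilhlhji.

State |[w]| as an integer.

210

0(i) covers ∅
1(l) covers ∅
2(h) covers ∅
3(l) covers 1:l
4(h) covers 2:h
5(j) covers 3:l
6(i) covers 0:i
floor of heap: 0:i, 1:l, 2:h
completions by unplaced set U, small U first (add the entries for U minus each lowest piece of U):
  |U|=1: {4}:1  {5}:1  {6}:1
  |U|=2: {0,6}:1  {2,4}:1  {3,5}:1  {4,5}:2  {4,6}:2  {5,6}:2
  |U|=3: {0,4,6}:3  {0,5,6}:3  {1,3,5}:1  {2,4,5}:3  {2,4,6}:3  {3,4,5}:3  {3,5,6}:3  {4,5,6}:6
  |U|=4: {0,2,4,6}:6  {0,3,5,6}:6  {0,4,5,6}:12  {1,3,4,5}:4  {1,3,5,6}:4  {2,3,4,5}:6  {2,4,5,6}:12  {3,4,5,6}:12
  |U|=5: {0,1,3,5,6}:10  {0,2,4,5,6}:30  {0,3,4,5,6}:30  {1,2,3,4,5}:10  {1,3,4,5,6}:20  {2,3,4,5,6}:30
  start at 0(i): 60
  start at 1(l): 90
  start at 2(h): 60
sum over floor = 210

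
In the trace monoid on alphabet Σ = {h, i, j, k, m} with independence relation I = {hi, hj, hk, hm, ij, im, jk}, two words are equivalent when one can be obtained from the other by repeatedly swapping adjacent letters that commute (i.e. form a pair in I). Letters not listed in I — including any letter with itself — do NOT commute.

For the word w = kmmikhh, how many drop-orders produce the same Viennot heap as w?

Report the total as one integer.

drop 0:k onto floor
drop 1:m onto {0:k}
drop 2:m onto {1:m}
drop 3:i onto {0:k}
drop 4:k onto {2:m, 3:i}
drop 5:h onto floor
drop 6:h onto {5:h}
ground layer = {0:k, 5:h}
drop-orders for the pieces not yet dropped (sum over which currently-grounded one goes next):
  1 to go: {4} 1  {6} 1
  2 to go: {2,4} 1  {3,4} 1  {4,6} 2  {5,6} 1
  3 to go: {1,2,4} 1  {2,3,4} 2  {2,4,6} 3  {3,4,6} 3  {4,5,6} 3
  4 to go: {1,2,3,4} 3  {1,2,4,6} 4  {2,3,4,6} 8  {2,4,5,6} 6  {3,4,5,6} 6
  5 to go: {0,1,2,3,4} 3  {1,2,3,4,6} 15  {1,2,4,5,6} 10  {2,3,4,5,6} 20
  if 0:k drops first: 45 orders
  if 5:h drops first: 18 orders
heap linearizations: 63

63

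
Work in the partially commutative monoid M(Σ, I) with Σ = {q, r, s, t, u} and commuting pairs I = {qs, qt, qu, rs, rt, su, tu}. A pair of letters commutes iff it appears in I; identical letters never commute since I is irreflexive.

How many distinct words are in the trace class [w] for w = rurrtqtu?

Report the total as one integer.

0(r) covers ∅
1(u) covers 0:r
2(r) covers 1:u
3(r) covers 2:r
4(t) covers ∅
5(q) covers 3:r
6(t) covers 4:t
7(u) covers 3:r
floor of heap: 0:r, 4:t
completions by unplaced set U, small U first (add the entries for U minus each lowest piece of U):
  |U|=1: {5}:1  {6}:1  {7}:1
  |U|=2: {4,6}:1  {5,6}:2  {5,7}:2  {6,7}:2
  |U|=3: {3,5,7}:2  {4,5,6}:3  {4,6,7}:3  {5,6,7}:6
  |U|=4: {2,3,5,7}:2  {3,5,6,7}:8  {4,5,6,7}:12
  |U|=5: {1,2,3,5,7}:2  {2,3,5,6,7}:10  {3,4,5,6,7}:20
  |U|=6: {0,1,2,3,5,7}:2  {1,2,3,5,6,7}:12  {2,3,4,5,6,7}:30
  start at 0(r): 42
  start at 4(t): 14
sum over floor = 56

56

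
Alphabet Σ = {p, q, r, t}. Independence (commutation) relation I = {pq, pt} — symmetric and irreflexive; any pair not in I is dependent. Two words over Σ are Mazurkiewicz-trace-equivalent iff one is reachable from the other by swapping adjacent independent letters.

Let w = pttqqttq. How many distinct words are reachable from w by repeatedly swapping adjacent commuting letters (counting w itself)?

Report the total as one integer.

#0=p has no predecessor
#1=t has no predecessor
#2=t depends on [1:t]
#3=q depends on [2:t]
#4=q depends on [3:q]
#5=t depends on [4:q]
#6=t depends on [5:t]
#7=q depends on [6:t]
sources: [0:p, 1:t]
N(rest) = Σ N(rest − s) over sources s of rest; N(one piece) = 1:
  size 1 → [0]=1  [7]=1
  size 2 → [0,7]=2  [6,7]=1
  size 3 → [0,6,7]=3  [5,6,7]=1
  size 4 → [0,5,6,7]=4  [4,5,6,7]=1
  size 5 → [0,4,5,6,7]=5  [3,4,5,6,7]=1
  size 6 → [0,3,4,5,6,7]=6  [2,3,4,5,6,7]=1
  first=0(p) contributes 1
  first=1(t) contributes 7
|[w]| = 8

8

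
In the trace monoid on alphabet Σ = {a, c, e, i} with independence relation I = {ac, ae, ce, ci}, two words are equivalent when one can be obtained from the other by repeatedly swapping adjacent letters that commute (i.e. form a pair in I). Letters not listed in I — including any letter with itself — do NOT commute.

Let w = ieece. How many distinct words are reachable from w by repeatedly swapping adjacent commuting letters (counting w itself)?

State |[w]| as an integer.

drop 0:i onto floor
drop 1:e onto {0:i}
drop 2:e onto {1:e}
drop 3:c onto floor
drop 4:e onto {2:e}
ground layer = {0:i, 3:c}
drop-orders for the pieces not yet dropped (sum over which currently-grounded one goes next):
  1 to go: {3} 1  {4} 1
  2 to go: {2,4} 1  {3,4} 2
  3 to go: {1,2,4} 1  {2,3,4} 3
  if 0:i drops first: 4 orders
  if 3:c drops first: 1 orders
heap linearizations: 5

5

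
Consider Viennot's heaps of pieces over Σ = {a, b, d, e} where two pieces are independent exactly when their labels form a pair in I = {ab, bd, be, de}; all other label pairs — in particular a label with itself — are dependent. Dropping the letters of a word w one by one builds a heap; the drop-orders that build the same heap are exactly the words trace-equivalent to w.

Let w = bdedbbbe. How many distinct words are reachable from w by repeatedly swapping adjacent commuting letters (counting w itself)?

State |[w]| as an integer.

0(b) covers ∅
1(d) covers ∅
2(e) covers ∅
3(d) covers 1:d
4(b) covers 0:b
5(b) covers 4:b
6(b) covers 5:b
7(e) covers 2:e
floor of heap: 0:b, 1:d, 2:e
completions by unplaced set U, small U first (add the entries for U minus each lowest piece of U):
  |U|=1: {3}:1  {6}:1  {7}:1
  |U|=2: {1,3}:1  {2,7}:1  {3,6}:2  {3,7}:2  {5,6}:1  {6,7}:2
  |U|=3: {1,3,6}:3  {1,3,7}:3  {2,3,7}:3  {2,6,7}:3  {3,5,6}:3  {3,6,7}:6  {4,5,6}:1  {5,6,7}:3
  |U|=4: {0,4,5,6}:1  {1,2,3,7}:6  {1,3,5,6}:6  {1,3,6,7}:12  {2,3,6,7}:12  {2,5,6,7}:6  {3,4,5,6}:4  {3,5,6,7}:12  {4,5,6,7}:4
  |U|=5: {0,3,4,5,6}:5  {0,4,5,6,7}:5  {1,2,3,6,7}:30  {1,3,4,5,6}:10  {1,3,5,6,7}:30  {2,3,5,6,7}:30  {2,4,5,6,7}:10  {3,4,5,6,7}:20
  |U|=6: {0,1,3,4,5,6}:15  {0,2,4,5,6,7}:15  {0,3,4,5,6,7}:30  {1,2,3,5,6,7}:90  {1,3,4,5,6,7}:60  {2,3,4,5,6,7}:60
  start at 0(b): 210
  start at 1(d): 105
  start at 2(e): 105
sum over floor = 420

420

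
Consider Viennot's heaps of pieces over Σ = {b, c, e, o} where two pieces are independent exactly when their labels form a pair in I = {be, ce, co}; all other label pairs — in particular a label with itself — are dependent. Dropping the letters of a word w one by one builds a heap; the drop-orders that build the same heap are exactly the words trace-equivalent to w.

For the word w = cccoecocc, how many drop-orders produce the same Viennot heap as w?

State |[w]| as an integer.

84

piece 0:c — minimal
piece 1:c rests on {0:c}
piece 2:c rests on {1:c}
piece 3:o — minimal
piece 4:e rests on {3:o}
piece 5:c rests on {2:c}
piece 6:o rests on {4:e}
piece 7:c rests on {5:c}
piece 8:c rests on {7:c}
minimal pieces: {0:c, 3:o}
ways to finish when only these pieces remain (= sum over removing one remaining piece with nothing left below it):
  1 left: {6}→1  {8}→1
  2 left: {4,6}→1  {6,8}→2  {7,8}→1
  3 left: {3,4,6}→1  {4,6,8}→3  {5,7,8}→1  {6,7,8}→3
  4 left: {2,5,7,8}→1  {3,4,6,8}→4  {4,6,7,8}→6  {5,6,7,8}→4
  5 left: {1,2,5,7,8}→1  {2,5,6,7,8}→5  {3,4,6,7,8}→10  {4,5,6,7,8}→10
  6 left: {0,1,2,5,7,8}→1  {1,2,5,6,7,8}→6  {2,4,5,6,7,8}→15  {3,4,5,6,7,8}→20
  7 left: {0,1,2,5,6,7,8}→7  {1,2,4,5,6,7,8}→21  {2,3,4,5,6,7,8}→35
  placing 0:c first → 56 extensions
  placing 3:o first → 28 extensions
total linear extensions = 84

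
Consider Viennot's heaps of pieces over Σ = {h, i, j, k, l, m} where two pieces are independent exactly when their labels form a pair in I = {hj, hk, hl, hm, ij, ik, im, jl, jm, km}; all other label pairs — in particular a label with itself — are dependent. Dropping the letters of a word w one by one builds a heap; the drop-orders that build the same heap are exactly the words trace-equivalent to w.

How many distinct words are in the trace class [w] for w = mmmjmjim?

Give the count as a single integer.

drop 0:m onto floor
drop 1:m onto {0:m}
drop 2:m onto {1:m}
drop 3:j onto floor
drop 4:m onto {2:m}
drop 5:j onto {3:j}
drop 6:i onto floor
drop 7:m onto {4:m}
ground layer = {0:m, 3:j, 6:i}
drop-orders for the pieces not yet dropped (sum over which currently-grounded one goes next):
  1 to go: {5} 1  {6} 1  {7} 1
  2 to go: {3,5} 1  {4,7} 1  {5,6} 2  {5,7} 2  {6,7} 2
  3 to go: {2,4,7} 1  {3,5,6} 3  {3,5,7} 3  {4,5,7} 3  {4,6,7} 3  {5,6,7} 6
  4 to go: {1,2,4,7} 1  {2,4,5,7} 4  {2,4,6,7} 4  {3,4,5,7} 6  {3,5,6,7} 12  {4,5,6,7} 12
  5 to go: {0,1,2,4,7} 1  {1,2,4,5,7} 5  {1,2,4,6,7} 5  {2,3,4,5,7} 10  {2,4,5,6,7} 20  {3,4,5,6,7} 30
  6 to go: {0,1,2,4,5,7} 6  {0,1,2,4,6,7} 6  {1,2,3,4,5,7} 15  {1,2,4,5,6,7} 30  {2,3,4,5,6,7} 60
  if 0:m drops first: 105 orders
  if 3:j drops first: 42 orders
  if 6:i drops first: 21 orders
heap linearizations: 168

168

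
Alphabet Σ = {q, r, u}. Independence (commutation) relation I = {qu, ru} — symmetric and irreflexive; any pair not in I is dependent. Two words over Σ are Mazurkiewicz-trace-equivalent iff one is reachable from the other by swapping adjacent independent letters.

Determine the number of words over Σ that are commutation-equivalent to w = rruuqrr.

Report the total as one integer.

0(r) covers ∅
1(r) covers 0:r
2(u) covers ∅
3(u) covers 2:u
4(q) covers 1:r
5(r) covers 4:q
6(r) covers 5:r
floor of heap: 0:r, 2:u
completions by unplaced set U, small U first (add the entries for U minus each lowest piece of U):
  |U|=1: {3}:1  {6}:1
  |U|=2: {2,3}:1  {3,6}:2  {5,6}:1
  |U|=3: {2,3,6}:3  {3,5,6}:3  {4,5,6}:1
  |U|=4: {1,4,5,6}:1  {2,3,5,6}:6  {3,4,5,6}:4
  |U|=5: {0,1,4,5,6}:1  {1,3,4,5,6}:5  {2,3,4,5,6}:10
  start at 0(r): 15
  start at 2(u): 6
sum over floor = 21

21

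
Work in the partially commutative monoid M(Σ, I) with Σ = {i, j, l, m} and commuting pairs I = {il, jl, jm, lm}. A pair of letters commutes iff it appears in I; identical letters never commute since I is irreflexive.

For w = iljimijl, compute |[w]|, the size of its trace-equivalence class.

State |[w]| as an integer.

28

piece 0:i — minimal
piece 1:l — minimal
piece 2:j rests on {0:i}
piece 3:i rests on {2:j}
piece 4:m rests on {3:i}
piece 5:i rests on {4:m}
piece 6:j rests on {5:i}
piece 7:l rests on {1:l}
minimal pieces: {0:i, 1:l}
ways to finish when only these pieces remain (= sum over removing one remaining piece with nothing left below it):
  1 left: {6}→1  {7}→1
  2 left: {1,7}→1  {5,6}→1  {6,7}→2
  3 left: {1,6,7}→3  {4,5,6}→1  {5,6,7}→3
  4 left: {1,5,6,7}→6  {3,4,5,6}→1  {4,5,6,7}→4
  5 left: {1,4,5,6,7}→10  {2,3,4,5,6}→1  {3,4,5,6,7}→5
  6 left: {0,2,3,4,5,6}→1  {1,3,4,5,6,7}→15  {2,3,4,5,6,7}→6
  placing 0:i first → 21 extensions
  placing 1:l first → 7 extensions
total linear extensions = 28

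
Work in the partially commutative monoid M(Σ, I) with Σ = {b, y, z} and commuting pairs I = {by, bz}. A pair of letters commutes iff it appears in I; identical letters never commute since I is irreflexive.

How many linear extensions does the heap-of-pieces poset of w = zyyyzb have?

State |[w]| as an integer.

6

#0=z has no predecessor
#1=y depends on [0:z]
#2=y depends on [1:y]
#3=y depends on [2:y]
#4=z depends on [3:y]
#5=b has no predecessor
sources: [0:z, 5:b]
N(rest) = Σ N(rest − s) over sources s of rest; N(one piece) = 1:
  size 1 → [4]=1  [5]=1
  size 2 → [3,4]=1  [4,5]=2
  size 3 → [2,3,4]=1  [3,4,5]=3
  size 4 → [1,2,3,4]=1  [2,3,4,5]=4
  first=0(z) contributes 5
  first=5(b) contributes 1
|[w]| = 6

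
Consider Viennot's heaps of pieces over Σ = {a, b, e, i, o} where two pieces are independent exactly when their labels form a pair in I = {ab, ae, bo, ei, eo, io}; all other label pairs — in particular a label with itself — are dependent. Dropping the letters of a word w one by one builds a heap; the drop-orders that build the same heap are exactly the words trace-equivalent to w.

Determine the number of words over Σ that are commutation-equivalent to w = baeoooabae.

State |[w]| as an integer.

drop 0:b onto floor
drop 1:a onto floor
drop 2:e onto {0:b}
drop 3:o onto {1:a}
drop 4:o onto {3:o}
drop 5:o onto {4:o}
drop 6:a onto {5:o}
drop 7:b onto {2:e}
drop 8:a onto {6:a}
drop 9:e onto {7:b}
ground layer = {0:b, 1:a}
drop-orders for the pieces not yet dropped (sum over which currently-grounded one goes next):
  1 to go: {8} 1  {9} 1
  2 to go: {6,8} 1  {7,9} 1  {8,9} 2
  3 to go: {2,7,9} 1  {5,6,8} 1  {6,8,9} 3  {7,8,9} 3
  4 to go: {0,2,7,9} 1  {2,7,8,9} 4  {4,5,6,8} 1  {5,6,8,9} 4  {6,7,8,9} 6
  5 to go: {0,2,7,8,9} 5  {2,6,7,8,9} 10  {3,4,5,6,8} 1  {4,5,6,8,9} 5  {5,6,7,8,9} 10
  6 to go: {0,2,6,7,8,9} 15  {1,3,4,5,6,8} 1  {2,5,6,7,8,9} 20  {3,4,5,6,8,9} 6  {4,5,6,7,8,9} 15
  7 to go: {0,2,5,6,7,8,9} 35  {1,3,4,5,6,8,9} 7  {2,4,5,6,7,8,9} 35  {3,4,5,6,7,8,9} 21
  8 to go: {0,2,4,5,6,7,8,9} 70  {1,3,4,5,6,7,8,9} 28  {2,3,4,5,6,7,8,9} 56
  if 0:b drops first: 84 orders
  if 1:a drops first: 126 orders
heap linearizations: 210

210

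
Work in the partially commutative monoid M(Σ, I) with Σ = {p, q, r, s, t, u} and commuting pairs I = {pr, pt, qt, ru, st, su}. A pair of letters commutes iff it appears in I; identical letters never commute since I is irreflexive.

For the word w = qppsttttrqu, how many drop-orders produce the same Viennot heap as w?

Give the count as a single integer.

drop 0:q onto floor
drop 1:p onto {0:q}
drop 2:p onto {1:p}
drop 3:s onto {2:p}
drop 4:t onto floor
drop 5:t onto {4:t}
drop 6:t onto {5:t}
drop 7:t onto {6:t}
drop 8:r onto {3:s, 7:t}
drop 9:q onto {8:r}
drop 10:u onto {9:q}
ground layer = {0:q, 4:t}
drop-orders for the pieces not yet dropped (sum over which currently-grounded one goes next):
  1 to go: {10} 1
  2 to go: {9,10} 1
  3 to go: {8,9,10} 1
  4 to go: {3,8,9,10} 1  {7,8,9,10} 1
  5 to go: {2,3,8,9,10} 1  {3,7,8,9,10} 2  {6,7,8,9,10} 1
  6 to go: {1,2,3,8,9,10} 1  {2,3,7,8,9,10} 3  {3,6,7,8,9,10} 3  {5,6,7,8,9,10} 1
  7 to go: {0,1,2,3,8,9,10} 1  {1,2,3,7,8,9,10} 4  {2,3,6,7,8,9,10} 6  {3,5,6,7,8,9,10} 4  {4,5,6,7,8,9,10} 1
  8 to go: {0,1,2,3,7,8,9,10} 5  {1,2,3,6,7,8,9,10} 10  {2,3,5,6,7,8,9,10} 10  {3,4,5,6,7,8,9,10} 5
  9 to go: {0,1,2,3,6,7,8,9,10} 15  {1,2,3,5,6,7,8,9,10} 20  {2,3,4,5,6,7,8,9,10} 15
  if 0:q drops first: 35 orders
  if 4:t drops first: 35 orders
heap linearizations: 70

70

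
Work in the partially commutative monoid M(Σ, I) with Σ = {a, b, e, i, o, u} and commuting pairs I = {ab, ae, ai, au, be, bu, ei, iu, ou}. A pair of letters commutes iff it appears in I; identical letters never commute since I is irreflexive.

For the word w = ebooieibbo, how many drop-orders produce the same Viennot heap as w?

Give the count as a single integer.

10

piece 0:e — minimal
piece 1:b — minimal
piece 2:o rests on {0:e, 1:b}
piece 3:o rests on {2:o}
piece 4:i rests on {3:o}
piece 5:e rests on {3:o}
piece 6:i rests on {4:i}
piece 7:b rests on {6:i}
piece 8:b rests on {7:b}
piece 9:o rests on {5:e, 8:b}
minimal pieces: {0:e, 1:b}
ways to finish when only these pieces remain (= sum over removing one remaining piece with nothing left below it):
  1 left: {9}→1
  2 left: {5,9}→1  {8,9}→1
  3 left: {5,8,9}→2  {7,8,9}→1
  4 left: {5,7,8,9}→3  {6,7,8,9}→1
  5 left: {4,6,7,8,9}→1  {5,6,7,8,9}→4
  6 left: {4,5,6,7,8,9}→5
  7 left: {3,4,5,6,7,8,9}→5
  8 left: {2,3,4,5,6,7,8,9}→5
  placing 0:e first → 5 extensions
  placing 1:b first → 5 extensions
total linear extensions = 10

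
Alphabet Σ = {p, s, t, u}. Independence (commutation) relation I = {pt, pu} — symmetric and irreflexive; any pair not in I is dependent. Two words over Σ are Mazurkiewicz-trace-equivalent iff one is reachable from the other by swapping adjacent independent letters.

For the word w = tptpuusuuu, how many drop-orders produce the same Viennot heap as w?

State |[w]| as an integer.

drop 0:t onto floor
drop 1:p onto floor
drop 2:t onto {0:t}
drop 3:p onto {1:p}
drop 4:u onto {2:t}
drop 5:u onto {4:u}
drop 6:s onto {3:p, 5:u}
drop 7:u onto {6:s}
drop 8:u onto {7:u}
drop 9:u onto {8:u}
ground layer = {0:t, 1:p}
drop-orders for the pieces not yet dropped (sum over which currently-grounded one goes next):
  1 to go: {9} 1
  2 to go: {8,9} 1
  3 to go: {7,8,9} 1
  4 to go: {6,7,8,9} 1
  5 to go: {3,6,7,8,9} 1  {5,6,7,8,9} 1
  6 to go: {1,3,6,7,8,9} 1  {3,5,6,7,8,9} 2  {4,5,6,7,8,9} 1
  7 to go: {1,3,5,6,7,8,9} 3  {2,4,5,6,7,8,9} 1  {3,4,5,6,7,8,9} 3
  8 to go: {0,2,4,5,6,7,8,9} 1  {1,3,4,5,6,7,8,9} 6  {2,3,4,5,6,7,8,9} 4
  if 0:t drops first: 10 orders
  if 1:p drops first: 5 orders
heap linearizations: 15

15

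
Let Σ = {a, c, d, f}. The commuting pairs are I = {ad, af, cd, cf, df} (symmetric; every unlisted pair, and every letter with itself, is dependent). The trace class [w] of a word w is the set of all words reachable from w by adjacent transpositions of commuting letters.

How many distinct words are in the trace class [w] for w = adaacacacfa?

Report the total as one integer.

110

drop 0:a onto floor
drop 1:d onto floor
drop 2:a onto {0:a}
drop 3:a onto {2:a}
drop 4:c onto {3:a}
drop 5:a onto {4:c}
drop 6:c onto {5:a}
drop 7:a onto {6:c}
drop 8:c onto {7:a}
drop 9:f onto floor
drop 10:a onto {8:c}
ground layer = {0:a, 1:d, 9:f}
drop-orders for the pieces not yet dropped (sum over which currently-grounded one goes next):
  1 to go: {1} 1  {9} 1  {10} 1
  2 to go: {1,9} 2  {1,10} 2  {8,10} 1  {9,10} 2
  3 to go: {1,8,10} 3  {1,9,10} 6  {7,8,10} 1  {8,9,10} 3
  4 to go: {1,7,8,10} 4  {1,8,9,10} 12  {6,7,8,10} 1  {7,8,9,10} 4
  5 to go: {1,6,7,8,10} 5  {1,7,8,9,10} 20  {5,6,7,8,10} 1  {6,7,8,9,10} 5
  6 to go: {1,5,6,7,8,10} 6  {1,6,7,8,9,10} 30  {4,5,6,7,8,10} 1  {5,6,7,8,9,10} 6
  7 to go: {1,4,5,6,7,8,10} 7  {1,5,6,7,8,9,10} 42  {3,4,5,6,7,8,10} 1  {4,5,6,7,8,9,10} 7
  8 to go: {1,3,4,5,6,7,8,10} 8  {1,4,5,6,7,8,9,10} 56  {2,3,4,5,6,7,8,10} 1  {3,4,5,6,7,8,9,10} 8
  9 to go: {0,2,3,4,5,6,7,8,10} 1  {1,2,3,4,5,6,7,8,10} 9  {1,3,4,5,6,7,8,9,10} 72  {2,3,4,5,6,7,8,9,10} 9
  if 0:a drops first: 90 orders
  if 1:d drops first: 10 orders
  if 9:f drops first: 10 orders
heap linearizations: 110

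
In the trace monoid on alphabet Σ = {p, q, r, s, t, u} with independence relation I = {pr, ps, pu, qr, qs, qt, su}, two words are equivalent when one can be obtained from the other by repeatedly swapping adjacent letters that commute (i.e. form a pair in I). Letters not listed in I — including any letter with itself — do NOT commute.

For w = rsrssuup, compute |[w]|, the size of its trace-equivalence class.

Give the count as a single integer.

0(r) covers ∅
1(s) covers 0:r
2(r) covers 1:s
3(s) covers 2:r
4(s) covers 3:s
5(u) covers 2:r
6(u) covers 5:u
7(p) covers ∅
floor of heap: 0:r, 7:p
completions by unplaced set U, small U first (add the entries for U minus each lowest piece of U):
  |U|=1: {4}:1  {6}:1  {7}:1
  |U|=2: {3,4}:1  {4,6}:2  {4,7}:2  {5,6}:1  {6,7}:2
  |U|=3: {3,4,6}:3  {3,4,7}:3  {4,5,6}:3  {4,6,7}:6  {5,6,7}:3
  |U|=4: {3,4,5,6}:6  {3,4,6,7}:12  {4,5,6,7}:12
  |U|=5: {2,3,4,5,6}:6  {3,4,5,6,7}:30
  |U|=6: {1,2,3,4,5,6}:6  {2,3,4,5,6,7}:36
  start at 0(r): 42
  start at 7(p): 6
sum over floor = 48

48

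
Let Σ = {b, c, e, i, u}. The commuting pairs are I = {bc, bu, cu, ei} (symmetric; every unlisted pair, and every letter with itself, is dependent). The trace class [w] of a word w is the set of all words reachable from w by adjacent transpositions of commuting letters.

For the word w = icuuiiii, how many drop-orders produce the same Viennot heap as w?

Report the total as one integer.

3

drop 0:i onto floor
drop 1:c onto {0:i}
drop 2:u onto {0:i}
drop 3:u onto {2:u}
drop 4:i onto {1:c, 3:u}
drop 5:i onto {4:i}
drop 6:i onto {5:i}
drop 7:i onto {6:i}
ground layer = {0:i}
drop-orders for the pieces not yet dropped (sum over which currently-grounded one goes next):
  1 to go: {7} 1
  2 to go: {6,7} 1
  3 to go: {5,6,7} 1
  4 to go: {4,5,6,7} 1
  5 to go: {1,4,5,6,7} 1  {3,4,5,6,7} 1
  6 to go: {1,3,4,5,6,7} 2  {2,3,4,5,6,7} 1
  if 0:i drops first: 3 orders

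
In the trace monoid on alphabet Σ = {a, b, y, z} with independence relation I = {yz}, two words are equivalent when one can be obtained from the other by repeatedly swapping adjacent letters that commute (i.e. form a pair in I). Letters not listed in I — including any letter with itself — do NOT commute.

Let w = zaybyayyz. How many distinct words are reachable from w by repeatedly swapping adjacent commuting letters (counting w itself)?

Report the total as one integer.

3

0(z) covers ∅
1(a) covers 0:z
2(y) covers 1:a
3(b) covers 2:y
4(y) covers 3:b
5(a) covers 4:y
6(y) covers 5:a
7(y) covers 6:y
8(z) covers 5:a
floor of heap: 0:z
completions by unplaced set U, small U first (add the entries for U minus each lowest piece of U):
  |U|=1: {7}:1  {8}:1
  |U|=2: {6,7}:1  {7,8}:2
  |U|=3: {6,7,8}:3
  |U|=4: {5,6,7,8}:3
  |U|=5: {4,5,6,7,8}:3
  |U|=6: {3,4,5,6,7,8}:3
  |U|=7: {2,3,4,5,6,7,8}:3
  start at 0(z): 3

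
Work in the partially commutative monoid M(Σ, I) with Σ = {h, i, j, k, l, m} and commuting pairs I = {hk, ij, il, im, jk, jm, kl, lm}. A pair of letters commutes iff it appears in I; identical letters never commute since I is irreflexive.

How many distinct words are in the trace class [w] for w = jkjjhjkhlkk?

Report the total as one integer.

330

drop 0:j onto floor
drop 1:k onto floor
drop 2:j onto {0:j}
drop 3:j onto {2:j}
drop 4:h onto {3:j}
drop 5:j onto {4:h}
drop 6:k onto {1:k}
drop 7:h onto {5:j}
drop 8:l onto {7:h}
drop 9:k onto {6:k}
drop 10:k onto {9:k}
ground layer = {0:j, 1:k}
drop-orders for the pieces not yet dropped (sum over which currently-grounded one goes next):
  1 to go: {8} 1  {10} 1
  2 to go: {7,8} 1  {8,10} 2  {9,10} 1
  3 to go: {5,7,8} 1  {6,9,10} 1  {7,8,10} 3  {8,9,10} 3
  4 to go: {1,6,9,10} 1  {4,5,7,8} 1  {5,7,8,10} 4  {6,8,9,10} 4  {7,8,9,10} 6
  5 to go: {1,6,8,9,10} 5  {3,4,5,7,8} 1  {4,5,7,8,10} 5  {5,7,8,9,10} 10  {6,7,8,9,10} 10
  6 to go: {1,6,7,8,9,10} 15  {2,3,4,5,7,8} 1  {3,4,5,7,8,10} 6  {4,5,7,8,9,10} 15  {5,6,7,8,9,10} 20
  7 to go: {0,2,3,4,5,7,8} 1  {1,5,6,7,8,9,10} 35  {2,3,4,5,7,8,10} 7  {3,4,5,7,8,9,10} 21  {4,5,6,7,8,9,10} 35
  8 to go: {0,2,3,4,5,7,8,10} 8  {1,4,5,6,7,8,9,10} 70  {2,3,4,5,7,8,9,10} 28  {3,4,5,6,7,8,9,10} 56
  9 to go: {0,2,3,4,5,7,8,9,10} 36  {1,3,4,5,6,7,8,9,10} 126  {2,3,4,5,6,7,8,9,10} 84
  if 0:j drops first: 210 orders
  if 1:k drops first: 120 orders
heap linearizations: 330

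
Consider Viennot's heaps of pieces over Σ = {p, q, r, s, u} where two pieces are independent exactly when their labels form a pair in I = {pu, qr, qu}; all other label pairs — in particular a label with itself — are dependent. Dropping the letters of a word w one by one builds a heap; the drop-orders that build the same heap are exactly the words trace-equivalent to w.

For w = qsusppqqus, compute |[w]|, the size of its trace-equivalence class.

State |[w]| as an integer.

5

#0=q has no predecessor
#1=s depends on [0:q]
#2=u depends on [1:s]
#3=s depends on [2:u]
#4=p depends on [3:s]
#5=p depends on [4:p]
#6=q depends on [5:p]
#7=q depends on [6:q]
#8=u depends on [3:s]
#9=s depends on [7:q, 8:u]
sources: [0:q]
N(rest) = Σ N(rest − s) over sources s of rest; N(one piece) = 1:
  size 1 → [9]=1
  size 2 → [7,9]=1  [8,9]=1
  size 3 → [6,7,9]=1  [7,8,9]=2
  size 4 → [5,6,7,9]=1  [6,7,8,9]=3
  size 5 → [4,5,6,7,9]=1  [5,6,7,8,9]=4
  size 6 → [4,5,6,7,8,9]=5
  size 7 → [3,4,5,6,7,8,9]=5
  size 8 → [2,3,4,5,6,7,8,9]=5
  first=0(q) contributes 5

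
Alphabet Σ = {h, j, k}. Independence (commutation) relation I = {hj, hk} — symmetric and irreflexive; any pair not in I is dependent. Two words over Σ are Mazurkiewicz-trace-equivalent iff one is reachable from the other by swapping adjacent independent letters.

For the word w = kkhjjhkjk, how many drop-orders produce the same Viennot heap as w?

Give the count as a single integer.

drop 0:k onto floor
drop 1:k onto {0:k}
drop 2:h onto floor
drop 3:j onto {1:k}
drop 4:j onto {3:j}
drop 5:h onto {2:h}
drop 6:k onto {4:j}
drop 7:j onto {6:k}
drop 8:k onto {7:j}
ground layer = {0:k, 2:h}
drop-orders for the pieces not yet dropped (sum over which currently-grounded one goes next):
  1 to go: {5} 1  {8} 1
  2 to go: {2,5} 1  {5,8} 2  {7,8} 1
  3 to go: {2,5,8} 3  {5,7,8} 3  {6,7,8} 1
  4 to go: {2,5,7,8} 6  {4,6,7,8} 1  {5,6,7,8} 4
  5 to go: {2,5,6,7,8} 10  {3,4,6,7,8} 1  {4,5,6,7,8} 5
  6 to go: {1,3,4,6,7,8} 1  {2,4,5,6,7,8} 15  {3,4,5,6,7,8} 6
  7 to go: {0,1,3,4,6,7,8} 1  {1,3,4,5,6,7,8} 7  {2,3,4,5,6,7,8} 21
  if 0:k drops first: 28 orders
  if 2:h drops first: 8 orders
heap linearizations: 36

36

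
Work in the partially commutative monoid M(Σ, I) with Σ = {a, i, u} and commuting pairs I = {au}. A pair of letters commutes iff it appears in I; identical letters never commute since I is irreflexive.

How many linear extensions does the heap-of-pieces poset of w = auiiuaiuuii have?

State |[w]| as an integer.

#0=a has no predecessor
#1=u has no predecessor
#2=i depends on [0:a, 1:u]
#3=i depends on [2:i]
#4=u depends on [3:i]
#5=a depends on [3:i]
#6=i depends on [4:u, 5:a]
#7=u depends on [6:i]
#8=u depends on [7:u]
#9=i depends on [8:u]
#10=i depends on [9:i]
sources: [0:a, 1:u]
N(rest) = Σ N(rest − s) over sources s of rest; N(one piece) = 1:
  size 1 → [10]=1
  size 2 → [9,10]=1
  size 3 → [8,9,10]=1
  size 4 → [7,8,9,10]=1
  size 5 → [6,7,8,9,10]=1
  size 6 → [4,6,7,8,9,10]=1  [5,6,7,8,9,10]=1
  size 7 → [4,5,6,7,8,9,10]=2
  size 8 → [3,4,5,6,7,8,9,10]=2
  size 9 → [2,3,4,5,6,7,8,9,10]=2
  first=0(a) contributes 2
  first=1(u) contributes 2
|[w]| = 4

4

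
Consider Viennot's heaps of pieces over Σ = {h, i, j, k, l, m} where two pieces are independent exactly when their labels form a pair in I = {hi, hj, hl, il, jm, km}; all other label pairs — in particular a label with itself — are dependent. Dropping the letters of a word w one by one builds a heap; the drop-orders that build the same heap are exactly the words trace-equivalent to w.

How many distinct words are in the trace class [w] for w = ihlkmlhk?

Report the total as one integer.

24

piece 0:i — minimal
piece 1:h — minimal
piece 2:l — minimal
piece 3:k rests on {0:i, 1:h, 2:l}
piece 4:m rests on {0:i, 1:h, 2:l}
piece 5:l rests on {3:k, 4:m}
piece 6:h rests on {3:k, 4:m}
piece 7:k rests on {5:l, 6:h}
minimal pieces: {0:i, 1:h, 2:l}
ways to finish when only these pieces remain (= sum over removing one remaining piece with nothing left below it):
  1 left: {7}→1
  2 left: {5,7}→1  {6,7}→1
  3 left: {5,6,7}→2
  4 left: {3,5,6,7}→2  {4,5,6,7}→2
  5 left: {3,4,5,6,7}→4
  6 left: {0,3,4,5,6,7}→4  {1,3,4,5,6,7}→4  {2,3,4,5,6,7}→4
  placing 0:i first → 8 extensions
  placing 1:h first → 8 extensions
  placing 2:l first → 8 extensions
total linear extensions = 24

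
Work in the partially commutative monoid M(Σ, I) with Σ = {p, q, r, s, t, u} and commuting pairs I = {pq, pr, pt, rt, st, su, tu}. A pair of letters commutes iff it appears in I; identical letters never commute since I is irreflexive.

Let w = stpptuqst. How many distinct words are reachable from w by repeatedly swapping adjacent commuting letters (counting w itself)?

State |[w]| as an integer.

30

drop 0:s onto floor
drop 1:t onto floor
drop 2:p onto {0:s}
drop 3:p onto {2:p}
drop 4:t onto {1:t}
drop 5:u onto {3:p}
drop 6:q onto {4:t, 5:u}
drop 7:s onto {6:q}
drop 8:t onto {6:q}
ground layer = {0:s, 1:t}
drop-orders for the pieces not yet dropped (sum over which currently-grounded one goes next):
  1 to go: {7} 1  {8} 1
  2 to go: {7,8} 2
  3 to go: {6,7,8} 2
  4 to go: {4,6,7,8} 2  {5,6,7,8} 2
  5 to go: {1,4,6,7,8} 2  {3,5,6,7,8} 2  {4,5,6,7,8} 4
  6 to go: {1,4,5,6,7,8} 6  {2,3,5,6,7,8} 2  {3,4,5,6,7,8} 6
  7 to go: {0,2,3,5,6,7,8} 2  {1,3,4,5,6,7,8} 12  {2,3,4,5,6,7,8} 8
  if 0:s drops first: 20 orders
  if 1:t drops first: 10 orders
heap linearizations: 30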